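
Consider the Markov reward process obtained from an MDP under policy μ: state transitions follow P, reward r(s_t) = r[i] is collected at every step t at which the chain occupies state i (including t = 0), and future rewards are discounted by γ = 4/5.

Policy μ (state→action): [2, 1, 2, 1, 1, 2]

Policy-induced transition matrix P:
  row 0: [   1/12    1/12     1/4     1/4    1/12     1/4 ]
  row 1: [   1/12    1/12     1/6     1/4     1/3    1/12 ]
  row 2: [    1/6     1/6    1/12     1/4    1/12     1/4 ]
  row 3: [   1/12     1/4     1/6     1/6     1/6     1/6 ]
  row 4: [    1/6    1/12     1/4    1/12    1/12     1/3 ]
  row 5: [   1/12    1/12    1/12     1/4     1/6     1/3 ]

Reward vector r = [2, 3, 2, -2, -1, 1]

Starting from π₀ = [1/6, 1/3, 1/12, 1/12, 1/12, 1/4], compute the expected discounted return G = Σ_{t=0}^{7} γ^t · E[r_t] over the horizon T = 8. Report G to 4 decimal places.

t=0: π = [0.1667, 0.3333, 0.0833, 0.0833, 0.0833, 0.2500], E[r] = 1.5000, γ^t·E[r] = 1.500000, running G = 1.500000
t=1: π = [0.0972, 0.1042, 0.1597, 0.2292, 0.1944, 0.2153], E[r] = 0.3889, γ^t·E[r] = 0.311111, running G = 1.811111
t=2: π = [0.1128, 0.1348, 0.1597, 0.1985, 0.1464, 0.2477], E[r] = 0.6539, γ^t·E[r] = 0.418519, running G = 2.229630
t=3: π = [0.1088, 0.1297, 0.1543, 0.2091, 0.1542, 0.2438], E[r] = 0.5870, γ^t·E[r] = 0.300543, running G = 2.530173
t=4: π = [0.1090, 0.1310, 0.1554, 0.2069, 0.1535, 0.2441], E[r] = 0.5989, γ^t·E[r] = 0.245307, running G = 2.775480
t=5: π = [0.1091, 0.1308, 0.1553, 0.2072, 0.1537, 0.2441], E[r] = 0.5970, γ^t·E[r] = 0.195616, running G = 2.971096
t=6: π = [0.1091, 0.1308, 0.1553, 0.2071, 0.1536, 0.2441], E[r] = 0.5973, γ^t·E[r] = 0.156590, running G = 3.127686
t=7: π = [0.1091, 0.1308, 0.1553, 0.2071, 0.1536, 0.2441], E[r] = 0.5973, γ^t·E[r] = 0.125256, running G = 3.252942

G = 3.2529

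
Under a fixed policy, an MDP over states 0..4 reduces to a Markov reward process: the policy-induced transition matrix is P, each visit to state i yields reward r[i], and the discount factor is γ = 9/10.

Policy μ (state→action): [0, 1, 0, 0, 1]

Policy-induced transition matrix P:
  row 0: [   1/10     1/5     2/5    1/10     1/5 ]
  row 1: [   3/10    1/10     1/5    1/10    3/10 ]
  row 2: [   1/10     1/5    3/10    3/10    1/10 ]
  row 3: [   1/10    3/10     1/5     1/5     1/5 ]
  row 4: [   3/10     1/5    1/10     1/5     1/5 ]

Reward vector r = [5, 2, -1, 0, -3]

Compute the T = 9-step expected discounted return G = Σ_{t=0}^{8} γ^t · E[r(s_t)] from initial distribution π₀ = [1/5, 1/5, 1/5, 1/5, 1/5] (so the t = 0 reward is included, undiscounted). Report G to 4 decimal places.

t=0: π = [0.2000, 0.2000, 0.2000, 0.2000, 0.2000], E[r] = 0.6000, γ^t·E[r] = 0.600000, running G = 0.600000
t=1: π = [0.1800, 0.2000, 0.2400, 0.1800, 0.2000], E[r] = 0.4600, γ^t·E[r] = 0.414000, running G = 1.014000
t=2: π = [0.1800, 0.1980, 0.2400, 0.1860, 0.1960], E[r] = 0.4680, γ^t·E[r] = 0.379080, running G = 1.393080
t=3: π = [0.1788, 0.1988, 0.2404, 0.1862, 0.1958], E[r] = 0.4638, γ^t·E[r] = 0.338110, running G = 1.731190
t=4: π = [0.1789, 0.1987, 0.2402, 0.1863, 0.1958], E[r] = 0.4643, γ^t·E[r] = 0.304653, running G = 2.035844
t=5: π = [0.1789, 0.1988, 0.2402, 0.1863, 0.1959], E[r] = 0.4643, γ^t·E[r] = 0.274170, running G = 2.310014
t=6: π = [0.1789, 0.1988, 0.2402, 0.1863, 0.1959], E[r] = 0.4643, γ^t·E[r] = 0.246762, running G = 2.556776
t=7: π = [0.1789, 0.1988, 0.2402, 0.1863, 0.1959], E[r] = 0.4643, γ^t·E[r] = 0.222085, running G = 2.778861
t=8: π = [0.1789, 0.1988, 0.2402, 0.1863, 0.1959], E[r] = 0.4643, γ^t·E[r] = 0.199877, running G = 2.978738

G = 2.9787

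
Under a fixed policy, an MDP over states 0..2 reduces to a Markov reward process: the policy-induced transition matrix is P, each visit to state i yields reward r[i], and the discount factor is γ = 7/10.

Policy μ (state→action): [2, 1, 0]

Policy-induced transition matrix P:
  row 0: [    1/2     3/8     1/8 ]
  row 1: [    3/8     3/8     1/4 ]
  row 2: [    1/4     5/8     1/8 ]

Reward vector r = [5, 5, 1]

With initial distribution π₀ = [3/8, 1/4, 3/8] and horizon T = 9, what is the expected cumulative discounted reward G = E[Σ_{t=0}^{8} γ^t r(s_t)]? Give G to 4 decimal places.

G = 12.9816

t=0: π = [0.3750, 0.2500, 0.3750], E[r] = 3.5000, γ^t·E[r] = 3.500000, running G = 3.500000
t=1: π = [0.3750, 0.4688, 0.1563], E[r] = 4.3750, γ^t·E[r] = 3.062500, running G = 6.562500
t=2: π = [0.4023, 0.4141, 0.1836], E[r] = 4.2656, γ^t·E[r] = 2.090156, running G = 8.652656
t=3: π = [0.4023, 0.4209, 0.1768], E[r] = 4.2930, γ^t·E[r] = 1.472488, running G = 10.125145
t=4: π = [0.4032, 0.4192, 0.1776], E[r] = 4.2896, γ^t·E[r] = 1.029921, running G = 11.155066
t=5: π = [0.4032, 0.4194, 0.1774], E[r] = 4.2904, γ^t·E[r] = 0.721088, running G = 11.876154
t=6: π = [0.4032, 0.4193, 0.1774], E[r] = 4.2903, γ^t·E[r] = 0.504749, running G = 12.380903
t=7: π = [0.4032, 0.4194, 0.1774], E[r] = 4.2903, γ^t·E[r] = 0.353327, running G = 12.734230
t=8: π = [0.4032, 0.4194, 0.1774], E[r] = 4.2903, γ^t·E[r] = 0.247329, running G = 12.981559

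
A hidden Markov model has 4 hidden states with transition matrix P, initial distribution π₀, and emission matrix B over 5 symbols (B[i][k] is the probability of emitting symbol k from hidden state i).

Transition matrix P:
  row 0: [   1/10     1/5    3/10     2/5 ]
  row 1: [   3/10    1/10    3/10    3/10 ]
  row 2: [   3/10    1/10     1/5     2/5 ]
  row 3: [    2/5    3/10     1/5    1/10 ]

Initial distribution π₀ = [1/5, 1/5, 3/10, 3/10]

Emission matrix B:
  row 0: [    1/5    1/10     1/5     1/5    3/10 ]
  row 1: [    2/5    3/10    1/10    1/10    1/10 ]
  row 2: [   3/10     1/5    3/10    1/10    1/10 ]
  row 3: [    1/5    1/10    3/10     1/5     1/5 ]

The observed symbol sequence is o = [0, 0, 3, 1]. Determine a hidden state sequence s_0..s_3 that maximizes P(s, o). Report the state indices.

path = [1, 2, 3, 1]

t=0: δ = [4.000e-02, 8.000e-02, 9.000e-02, 6.000e-02]  (obs o_0=0)
t=1: δ = [5.400e-03, 7.200e-03, 7.200e-03, 7.200e-03]  ψ = [2, 3, 1, 2]  (obs o_1=0)
t=2: δ = [5.760e-04, 2.160e-04, 2.160e-04, 5.760e-04]  ψ = [3, 3, 1, 2]  (obs o_2=3)
t=3: δ = [2.304e-05, 5.184e-05, 3.456e-05, 2.304e-05]  ψ = [3, 3, 0, 0]  (obs o_3=1)
backtrack: best end state = 1; path = [1, 2, 3, 1]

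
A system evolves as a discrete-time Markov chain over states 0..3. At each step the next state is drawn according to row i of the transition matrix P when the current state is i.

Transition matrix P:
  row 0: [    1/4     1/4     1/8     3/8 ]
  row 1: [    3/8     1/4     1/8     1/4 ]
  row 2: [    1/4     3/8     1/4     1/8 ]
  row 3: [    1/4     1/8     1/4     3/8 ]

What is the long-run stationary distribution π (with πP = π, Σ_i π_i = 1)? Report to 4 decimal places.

π = [0.2795, 0.2358, 0.1856, 0.2991]

Balance equations π_j = Σ_i π_i·P[i][j]:
  π_0 = 1/4·π_0 + 3/8·π_1 + 1/4·π_2 + 1/4·π_3
  π_1 = 1/4·π_0 + 1/4·π_1 + 3/8·π_2 + 1/8·π_3
  π_2 = 1/8·π_0 + 1/8·π_1 + 1/4·π_2 + 1/4·π_3
  normalize: π_0 + π_1 + π_2 + π_3 = 1
Solving the linear system gives exactly π = [64/229, 54/229, 85/458, 137/458].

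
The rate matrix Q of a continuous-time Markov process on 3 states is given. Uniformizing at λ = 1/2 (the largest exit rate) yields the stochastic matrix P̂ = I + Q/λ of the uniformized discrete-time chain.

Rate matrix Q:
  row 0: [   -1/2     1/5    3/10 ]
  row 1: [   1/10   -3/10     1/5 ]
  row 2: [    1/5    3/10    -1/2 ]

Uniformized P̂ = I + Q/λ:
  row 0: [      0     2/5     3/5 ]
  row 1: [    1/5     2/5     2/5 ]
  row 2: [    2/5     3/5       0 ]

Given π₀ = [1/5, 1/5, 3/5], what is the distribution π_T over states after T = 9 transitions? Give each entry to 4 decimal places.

t=0: π = [0.2000, 0.2000, 0.6000]
t=1: π = [0.2800, 0.5200, 0.2000]
t=2: π = [0.1840, 0.4400, 0.3760]
t=3: π = [0.2384, 0.4752, 0.2864]
t=4: π = [0.2096, 0.4573, 0.3331]
t=5: π = [0.2247, 0.4666, 0.3087]
t=6: π = [0.2168, 0.4617, 0.3215]
t=7: π = [0.2209, 0.4643, 0.3148]
t=8: π = [0.2188, 0.4630, 0.3183]
t=9: π = [0.2199, 0.4637, 0.3164]

π = [0.2199, 0.4637, 0.3164]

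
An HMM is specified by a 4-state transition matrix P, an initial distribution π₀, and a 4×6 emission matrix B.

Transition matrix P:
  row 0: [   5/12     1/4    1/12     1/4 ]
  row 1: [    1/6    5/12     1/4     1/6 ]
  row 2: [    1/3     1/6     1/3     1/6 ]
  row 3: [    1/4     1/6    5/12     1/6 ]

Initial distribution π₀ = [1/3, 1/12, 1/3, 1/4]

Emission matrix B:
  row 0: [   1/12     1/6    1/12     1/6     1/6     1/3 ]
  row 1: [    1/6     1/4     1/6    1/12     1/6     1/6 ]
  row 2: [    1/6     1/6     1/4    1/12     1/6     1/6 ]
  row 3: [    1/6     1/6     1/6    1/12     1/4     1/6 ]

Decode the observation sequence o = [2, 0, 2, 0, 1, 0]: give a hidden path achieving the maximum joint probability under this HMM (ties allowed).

path = [2, 1, 1, 1, 1, 1]

t=0: δ = [2.778e-02, 1.389e-02, 8.333e-02, 4.167e-02]  (obs o_0=2)
t=1: δ = [2.315e-03, 2.315e-03, 4.630e-03, 2.315e-03]  ψ = [2, 2, 2, 2]  (obs o_1=0)
t=2: δ = [1.286e-04, 1.608e-04, 3.858e-04, 1.286e-04]  ψ = [2, 1, 2, 2]  (obs o_2=2)
t=3: δ = [1.072e-05, 1.116e-05, 2.143e-05, 1.072e-05]  ψ = [2, 1, 2, 2]  (obs o_3=0)
t=4: δ = [1.191e-06, 1.163e-06, 1.191e-06, 5.954e-07]  ψ = [2, 1, 2, 2]  (obs o_4=1)
t=5: δ = [4.135e-08, 8.075e-08, 6.615e-08, 4.961e-08]  ψ = [0, 1, 2, 0]  (obs o_5=0)
backtrack: best end state = 1; path = [2, 1, 1, 1, 1, 1]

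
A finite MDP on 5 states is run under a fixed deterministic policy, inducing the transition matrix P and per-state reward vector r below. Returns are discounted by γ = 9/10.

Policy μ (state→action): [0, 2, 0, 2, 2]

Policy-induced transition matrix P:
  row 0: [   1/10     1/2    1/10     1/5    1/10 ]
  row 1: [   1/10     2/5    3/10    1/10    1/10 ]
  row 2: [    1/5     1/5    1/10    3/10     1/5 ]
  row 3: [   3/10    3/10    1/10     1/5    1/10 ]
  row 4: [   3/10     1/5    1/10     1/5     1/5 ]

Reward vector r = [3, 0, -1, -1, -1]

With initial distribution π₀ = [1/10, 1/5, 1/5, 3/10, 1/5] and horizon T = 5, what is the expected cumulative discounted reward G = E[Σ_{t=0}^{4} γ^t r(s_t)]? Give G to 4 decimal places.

G = -0.1007

t=0: π = [0.1000, 0.2000, 0.2000, 0.3000, 0.2000], E[r] = -0.4000, γ^t·E[r] = -0.400000, running G = -0.400000
t=1: π = [0.2200, 0.3000, 0.1400, 0.2000, 0.1400], E[r] = 0.1800, γ^t·E[r] = 0.162000, running G = -0.238000
t=2: π = [0.1820, 0.3460, 0.1600, 0.1840, 0.1280], E[r] = 0.0740, γ^t·E[r] = 0.059940, running G = -0.178060
t=3: π = [0.1784, 0.3422, 0.1692, 0.1814, 0.1288], E[r] = 0.0558, γ^t·E[r] = 0.040678, running G = -0.137382
t=4: π = [0.1790, 0.3401, 0.1684, 0.1827, 0.1298], E[r] = 0.0559, γ^t·E[r] = 0.036702, running G = -0.100680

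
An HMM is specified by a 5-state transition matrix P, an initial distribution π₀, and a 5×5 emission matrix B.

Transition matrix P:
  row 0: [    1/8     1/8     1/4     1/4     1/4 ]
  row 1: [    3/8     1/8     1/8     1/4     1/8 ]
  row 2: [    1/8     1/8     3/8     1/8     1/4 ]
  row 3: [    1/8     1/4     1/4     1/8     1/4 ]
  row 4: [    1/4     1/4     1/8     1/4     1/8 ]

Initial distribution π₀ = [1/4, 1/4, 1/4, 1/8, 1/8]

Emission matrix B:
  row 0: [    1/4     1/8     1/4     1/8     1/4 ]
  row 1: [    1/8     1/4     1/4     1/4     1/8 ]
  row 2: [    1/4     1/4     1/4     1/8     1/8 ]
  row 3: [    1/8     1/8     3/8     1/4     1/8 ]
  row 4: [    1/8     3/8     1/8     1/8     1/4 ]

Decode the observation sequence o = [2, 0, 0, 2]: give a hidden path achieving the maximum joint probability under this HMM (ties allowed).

path = [2, 2, 2, 2]

t=0: δ = [6.250e-02, 6.250e-02, 6.250e-02, 4.688e-02, 1.562e-02]  (obs o_0=2)
t=1: δ = [5.859e-03, 1.465e-03, 5.859e-03, 1.953e-03, 1.953e-03]  ψ = [1, 3, 2, 0, 0]  (obs o_1=0)
t=2: δ = [1.831e-04, 9.155e-05, 5.493e-04, 1.831e-04, 1.831e-04]  ψ = [0, 0, 2, 0, 0]  (obs o_2=0)
t=3: δ = [1.717e-05, 1.717e-05, 5.150e-05, 2.575e-05, 1.717e-05]  ψ = [2, 2, 2, 2, 2]  (obs o_3=2)
backtrack: best end state = 2; path = [2, 2, 2, 2]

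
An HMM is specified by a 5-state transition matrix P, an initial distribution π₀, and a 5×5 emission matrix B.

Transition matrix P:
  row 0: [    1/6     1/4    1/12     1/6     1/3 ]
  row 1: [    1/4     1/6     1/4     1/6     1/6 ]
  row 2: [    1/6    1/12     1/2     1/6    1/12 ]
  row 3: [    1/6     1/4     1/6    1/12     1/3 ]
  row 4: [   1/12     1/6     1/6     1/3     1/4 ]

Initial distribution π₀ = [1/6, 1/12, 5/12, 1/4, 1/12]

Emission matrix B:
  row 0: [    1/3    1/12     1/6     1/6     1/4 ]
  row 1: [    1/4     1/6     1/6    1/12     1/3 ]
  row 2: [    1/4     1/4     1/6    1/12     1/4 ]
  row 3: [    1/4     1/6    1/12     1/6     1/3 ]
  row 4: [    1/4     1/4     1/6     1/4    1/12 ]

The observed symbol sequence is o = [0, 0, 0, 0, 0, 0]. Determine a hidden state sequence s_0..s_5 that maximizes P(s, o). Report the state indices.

path = [2, 2, 2, 2, 2, 2]

t=0: δ = [5.556e-02, 2.083e-02, 1.042e-01, 6.250e-02, 2.083e-02]  (obs o_0=0)
t=1: δ = [5.787e-03, 3.906e-03, 1.302e-02, 4.340e-03, 5.208e-03]  ψ = [2, 3, 2, 2, 3]  (obs o_1=0)
t=2: δ = [7.234e-04, 3.617e-04, 1.628e-03, 5.425e-04, 4.823e-04]  ψ = [2, 0, 2, 2, 0]  (obs o_2=0)
t=3: δ = [9.042e-05, 4.521e-05, 2.035e-04, 6.782e-05, 6.028e-05]  ψ = [2, 0, 2, 2, 0]  (obs o_3=0)
t=4: δ = [1.130e-05, 5.651e-06, 2.543e-05, 8.477e-06, 7.535e-06]  ψ = [2, 0, 2, 2, 0]  (obs o_4=0)
t=5: δ = [1.413e-06, 7.064e-07, 3.179e-06, 1.060e-06, 9.419e-07]  ψ = [2, 0, 2, 2, 0]  (obs o_5=0)
backtrack: best end state = 2; path = [2, 2, 2, 2, 2, 2]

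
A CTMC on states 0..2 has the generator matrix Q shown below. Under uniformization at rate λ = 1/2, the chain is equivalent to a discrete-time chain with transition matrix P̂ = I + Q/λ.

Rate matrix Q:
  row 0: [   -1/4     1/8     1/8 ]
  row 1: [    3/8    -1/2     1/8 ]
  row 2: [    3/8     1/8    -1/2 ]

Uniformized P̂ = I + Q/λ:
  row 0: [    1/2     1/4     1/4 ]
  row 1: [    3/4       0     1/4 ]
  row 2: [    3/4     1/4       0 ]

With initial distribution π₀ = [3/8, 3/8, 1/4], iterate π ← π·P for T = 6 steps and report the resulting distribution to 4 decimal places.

t=0: π = [0.3750, 0.3750, 0.2500]
t=1: π = [0.6563, 0.1563, 0.1875]
t=2: π = [0.5859, 0.2109, 0.2031]
t=3: π = [0.6035, 0.1973, 0.1992]
t=4: π = [0.5991, 0.2007, 0.2002]
t=5: π = [0.6002, 0.1998, 0.2000]
t=6: π = [0.5999, 0.2000, 0.2000]

π = [0.5999, 0.2000, 0.2000]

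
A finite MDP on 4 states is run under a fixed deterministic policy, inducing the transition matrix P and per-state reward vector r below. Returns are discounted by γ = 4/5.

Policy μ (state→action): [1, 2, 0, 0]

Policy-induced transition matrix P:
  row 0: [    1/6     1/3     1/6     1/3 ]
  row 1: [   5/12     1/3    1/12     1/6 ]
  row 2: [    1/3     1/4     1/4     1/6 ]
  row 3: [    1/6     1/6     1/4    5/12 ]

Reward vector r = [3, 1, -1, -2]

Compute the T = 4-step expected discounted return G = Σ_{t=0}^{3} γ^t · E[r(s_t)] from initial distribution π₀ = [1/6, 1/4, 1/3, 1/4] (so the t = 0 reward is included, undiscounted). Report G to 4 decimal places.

G = 0.6226

t=0: π = [0.1667, 0.2500, 0.3333, 0.2500], E[r] = -0.0833, γ^t·E[r] = -0.083333, running G = -0.083333
t=1: π = [0.2847, 0.2639, 0.1944, 0.2569], E[r] = 0.4097, γ^t·E[r] = 0.327778, running G = 0.244444
t=2: π = [0.2650, 0.2743, 0.1823, 0.2784], E[r] = 0.3304, γ^t·E[r] = 0.211481, running G = 0.455926
t=3: π = [0.2656, 0.2717, 0.1822, 0.2804], E[r] = 0.3256, γ^t·E[r] = 0.166691, running G = 0.622617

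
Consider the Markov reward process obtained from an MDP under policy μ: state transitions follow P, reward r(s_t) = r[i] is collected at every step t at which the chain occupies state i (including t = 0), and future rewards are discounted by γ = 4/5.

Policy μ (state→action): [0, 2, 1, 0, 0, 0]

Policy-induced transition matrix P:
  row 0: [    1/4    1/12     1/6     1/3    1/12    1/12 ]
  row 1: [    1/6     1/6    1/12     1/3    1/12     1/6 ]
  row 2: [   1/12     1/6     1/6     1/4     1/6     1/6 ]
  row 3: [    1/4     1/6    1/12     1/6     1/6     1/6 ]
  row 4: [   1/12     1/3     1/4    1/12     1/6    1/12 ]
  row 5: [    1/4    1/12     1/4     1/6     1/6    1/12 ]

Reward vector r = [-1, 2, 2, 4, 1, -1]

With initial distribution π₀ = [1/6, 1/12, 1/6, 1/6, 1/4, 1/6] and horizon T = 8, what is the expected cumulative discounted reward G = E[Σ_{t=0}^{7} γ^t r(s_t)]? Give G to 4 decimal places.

t=0: π = [0.1667, 0.0833, 0.1667, 0.1667, 0.2500, 0.1667], E[r] = 1.0833, γ^t·E[r] = 1.083333, running G = 1.083333
t=1: π = [0.1736, 0.1806, 0.1806, 0.2014, 0.1458, 0.1181], E[r] = 1.3819, γ^t·E[r] = 1.105556, running G = 2.188889
t=2: π = [0.1806, 0.1667, 0.1568, 0.2286, 0.1372, 0.1302], E[r] = 1.3877, γ^t·E[r] = 0.888148, running G = 3.077037
t=3: π = [0.1871, 0.1636, 0.1560, 0.2262, 0.1377, 0.1293], E[r] = 1.3653, γ^t·E[r] = 0.699012, running G = 3.776049
t=4: π = [0.1874, 0.1633, 0.1564, 0.2266, 0.1374, 0.1288], E[r] = 1.3672, γ^t·E[r] = 0.559997, running G = 4.336046
t=5: π = [0.1874, 0.1632, 0.1564, 0.2267, 0.1374, 0.1289], E[r] = 1.3671, γ^t·E[r] = 0.447974, running G = 4.784020
t=6: π = [0.1874, 0.1632, 0.1564, 0.2267, 0.1374, 0.1289], E[r] = 1.3671, γ^t·E[r] = 0.358366, running G = 5.142386
t=7: π = [0.1874, 0.1632, 0.1564, 0.2267, 0.1374, 0.1289], E[r] = 1.3671, γ^t·E[r] = 0.286695, running G = 5.429081

G = 5.4291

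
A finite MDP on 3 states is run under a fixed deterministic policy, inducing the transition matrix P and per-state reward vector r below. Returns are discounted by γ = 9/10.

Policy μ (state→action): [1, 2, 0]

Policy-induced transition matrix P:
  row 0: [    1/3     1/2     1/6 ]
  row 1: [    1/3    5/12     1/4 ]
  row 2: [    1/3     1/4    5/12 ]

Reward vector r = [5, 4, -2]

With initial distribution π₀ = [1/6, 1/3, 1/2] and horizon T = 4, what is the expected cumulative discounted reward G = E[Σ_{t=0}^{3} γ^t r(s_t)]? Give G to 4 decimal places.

G = 7.4991

t=0: π = [0.1667, 0.3333, 0.5000], E[r] = 1.1667, γ^t·E[r] = 1.166667, running G = 1.166667
t=1: π = [0.3333, 0.3472, 0.3194], E[r] = 2.4167, γ^t·E[r] = 2.175000, running G = 3.341667
t=2: π = [0.3333, 0.3912, 0.2755], E[r] = 2.6806, γ^t·E[r] = 2.171250, running G = 5.512917
t=3: π = [0.3333, 0.3985, 0.2681], E[r] = 2.7245, γ^t·E[r] = 1.986188, running G = 7.499104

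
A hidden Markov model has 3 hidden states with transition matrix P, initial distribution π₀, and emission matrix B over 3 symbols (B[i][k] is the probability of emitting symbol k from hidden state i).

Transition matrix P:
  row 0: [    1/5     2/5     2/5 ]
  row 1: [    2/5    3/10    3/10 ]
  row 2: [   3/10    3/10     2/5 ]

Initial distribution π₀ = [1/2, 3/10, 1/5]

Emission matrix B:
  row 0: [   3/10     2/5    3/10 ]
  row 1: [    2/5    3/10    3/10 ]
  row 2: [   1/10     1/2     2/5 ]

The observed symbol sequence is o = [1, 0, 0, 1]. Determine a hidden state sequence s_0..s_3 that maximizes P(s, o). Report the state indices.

path = [0, 1, 0, 2]

t=0: δ = [2.000e-01, 9.000e-02, 1.000e-01]  (obs o_0=1)
t=1: δ = [1.200e-02, 3.200e-02, 8.000e-03]  ψ = [0, 0, 0]  (obs o_1=0)
t=2: δ = [3.840e-03, 3.840e-03, 9.600e-04]  ψ = [1, 1, 1]  (obs o_2=0)
t=3: δ = [6.144e-04, 4.608e-04, 7.680e-04]  ψ = [1, 0, 0]  (obs o_3=1)
backtrack: best end state = 2; path = [0, 1, 0, 2]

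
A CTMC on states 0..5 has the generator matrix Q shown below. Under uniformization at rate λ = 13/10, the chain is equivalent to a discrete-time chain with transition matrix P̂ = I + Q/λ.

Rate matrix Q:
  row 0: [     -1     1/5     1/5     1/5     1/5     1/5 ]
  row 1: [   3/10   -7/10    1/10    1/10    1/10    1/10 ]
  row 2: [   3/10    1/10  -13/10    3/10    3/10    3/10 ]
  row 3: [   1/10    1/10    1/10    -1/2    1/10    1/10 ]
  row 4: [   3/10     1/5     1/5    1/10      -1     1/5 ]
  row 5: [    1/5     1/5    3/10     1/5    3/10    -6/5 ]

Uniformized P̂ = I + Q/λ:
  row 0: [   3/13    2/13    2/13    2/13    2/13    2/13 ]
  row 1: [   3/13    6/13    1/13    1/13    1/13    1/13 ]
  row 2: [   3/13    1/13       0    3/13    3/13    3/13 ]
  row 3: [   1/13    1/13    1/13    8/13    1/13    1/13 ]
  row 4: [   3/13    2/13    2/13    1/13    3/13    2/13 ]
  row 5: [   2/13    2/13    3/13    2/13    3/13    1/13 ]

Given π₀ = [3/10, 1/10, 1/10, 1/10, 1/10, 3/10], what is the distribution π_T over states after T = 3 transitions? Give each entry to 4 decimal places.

t=0: π = [0.3000, 0.1000, 0.1000, 0.1000, 0.1000, 0.3000]
t=1: π = [0.1923, 0.1692, 0.1462, 0.1923, 0.1769, 0.1231]
t=2: π = [0.1917, 0.1799, 0.1130, 0.2272, 0.1604, 0.1278]
t=3: π = [0.1860, 0.1830, 0.1150, 0.2412, 0.1534, 0.1214]

π = [0.1860, 0.1830, 0.1150, 0.2412, 0.1534, 0.1214]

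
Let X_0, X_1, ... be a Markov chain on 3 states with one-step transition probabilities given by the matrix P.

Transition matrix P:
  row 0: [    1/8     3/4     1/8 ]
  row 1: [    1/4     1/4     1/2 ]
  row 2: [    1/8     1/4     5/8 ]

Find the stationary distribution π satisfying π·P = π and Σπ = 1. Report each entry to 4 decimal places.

Balance equations π_j = Σ_i π_i·P[i][j]:
  π_0 = 1/8·π_0 + 1/4·π_1 + 1/8·π_2
  π_1 = 3/4·π_0 + 1/4·π_1 + 1/4·π_2
  normalize: π_0 + π_1 + π_2 = 1
Solving the linear system gives exactly π = [1/6, 1/3, 1/2].

π = [0.1667, 0.3333, 0.5000]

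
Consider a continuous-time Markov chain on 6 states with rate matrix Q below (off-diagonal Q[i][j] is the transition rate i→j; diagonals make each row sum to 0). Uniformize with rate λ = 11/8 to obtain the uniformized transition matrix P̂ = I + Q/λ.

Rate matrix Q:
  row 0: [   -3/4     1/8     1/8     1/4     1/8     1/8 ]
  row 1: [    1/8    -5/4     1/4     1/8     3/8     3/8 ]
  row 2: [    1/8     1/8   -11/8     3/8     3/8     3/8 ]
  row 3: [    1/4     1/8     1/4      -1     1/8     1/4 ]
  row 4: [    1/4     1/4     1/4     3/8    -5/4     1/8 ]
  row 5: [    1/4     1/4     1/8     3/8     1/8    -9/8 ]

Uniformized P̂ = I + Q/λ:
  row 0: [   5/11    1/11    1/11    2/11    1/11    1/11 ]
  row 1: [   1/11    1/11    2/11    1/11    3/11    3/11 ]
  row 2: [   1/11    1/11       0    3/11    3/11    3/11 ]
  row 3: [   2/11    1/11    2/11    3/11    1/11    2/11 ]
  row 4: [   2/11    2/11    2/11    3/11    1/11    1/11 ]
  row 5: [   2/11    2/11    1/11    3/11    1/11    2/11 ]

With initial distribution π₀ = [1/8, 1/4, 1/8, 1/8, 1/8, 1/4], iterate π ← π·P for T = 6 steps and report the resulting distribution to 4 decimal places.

t=0: π = [0.1250, 0.2500, 0.1250, 0.1250, 0.1250, 0.2500]
t=1: π = [0.1818, 0.1250, 0.1250, 0.2159, 0.1591, 0.1932]
t=2: π = [0.2087, 0.1229, 0.1250, 0.2335, 0.1364, 0.1736]
t=3: π = [0.2162, 0.1191, 0.1243, 0.2314, 0.1360, 0.1730]
t=4: π = [0.2186, 0.1190, 0.1238, 0.2314, 0.1352, 0.1719]
t=5: π = [0.2194, 0.1188, 0.1238, 0.2312, 0.1351, 0.1717]
t=6: π = [0.2196, 0.1188, 0.1238, 0.2312, 0.1350, 0.1717]

π = [0.2196, 0.1188, 0.1238, 0.2312, 0.1350, 0.1717]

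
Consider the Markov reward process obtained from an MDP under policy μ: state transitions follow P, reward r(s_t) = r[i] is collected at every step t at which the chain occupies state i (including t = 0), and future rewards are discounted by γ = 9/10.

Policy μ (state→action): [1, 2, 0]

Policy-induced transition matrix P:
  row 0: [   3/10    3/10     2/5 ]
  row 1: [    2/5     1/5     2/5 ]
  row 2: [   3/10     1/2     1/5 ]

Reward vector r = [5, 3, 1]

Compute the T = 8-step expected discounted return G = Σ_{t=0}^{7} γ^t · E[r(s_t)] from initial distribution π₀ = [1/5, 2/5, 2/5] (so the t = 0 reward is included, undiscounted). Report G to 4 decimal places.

t=0: π = [0.2000, 0.4000, 0.4000], E[r] = 2.6000, γ^t·E[r] = 2.600000, running G = 2.600000
t=1: π = [0.3400, 0.3400, 0.3200], E[r] = 3.0400, γ^t·E[r] = 2.736000, running G = 5.336000
t=2: π = [0.3340, 0.3300, 0.3360], E[r] = 2.9960, γ^t·E[r] = 2.426760, running G = 7.762760
t=3: π = [0.3330, 0.3342, 0.3328], E[r] = 3.0004, γ^t·E[r] = 2.187292, running G = 9.950052
t=4: π = [0.3334, 0.3331, 0.3334], E[r] = 3.0000, γ^t·E[r] = 1.968274, running G = 11.918325
t=5: π = [0.3333, 0.3334, 0.3333], E[r] = 3.0000, γ^t·E[r] = 1.771472, running G = 13.689798
t=6: π = [0.3333, 0.3333, 0.3333], E[r] = 3.0000, γ^t·E[r] = 1.594323, running G = 15.284121
t=7: π = [0.3333, 0.3333, 0.3333], E[r] = 3.0000, γ^t·E[r] = 1.434891, running G = 16.719011

G = 16.7190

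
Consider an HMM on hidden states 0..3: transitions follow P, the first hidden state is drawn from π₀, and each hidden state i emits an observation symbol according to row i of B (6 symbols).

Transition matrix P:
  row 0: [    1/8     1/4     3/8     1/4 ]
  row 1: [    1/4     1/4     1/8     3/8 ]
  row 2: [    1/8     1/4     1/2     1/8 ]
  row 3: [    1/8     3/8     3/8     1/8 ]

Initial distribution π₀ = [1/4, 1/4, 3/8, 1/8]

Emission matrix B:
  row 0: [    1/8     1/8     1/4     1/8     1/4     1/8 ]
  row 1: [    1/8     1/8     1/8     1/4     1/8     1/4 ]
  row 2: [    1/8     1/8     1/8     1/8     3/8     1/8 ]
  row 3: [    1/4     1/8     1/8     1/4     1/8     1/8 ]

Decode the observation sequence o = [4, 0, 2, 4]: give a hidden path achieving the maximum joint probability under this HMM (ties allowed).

t=0: δ = [6.250e-02, 3.125e-02, 1.406e-01, 1.562e-02]  (obs o_0=4)
t=1: δ = [2.197e-03, 4.395e-03, 8.789e-03, 4.395e-03]  ψ = [2, 2, 2, 2]  (obs o_1=0)
t=2: δ = [2.747e-04, 2.747e-04, 5.493e-04, 2.060e-04]  ψ = [1, 2, 2, 1]  (obs o_2=2)
t=3: δ = [1.717e-05, 1.717e-05, 1.030e-04, 1.287e-05]  ψ = [1, 2, 2, 1]  (obs o_3=4)
backtrack: best end state = 2; path = [2, 2, 2, 2]

path = [2, 2, 2, 2]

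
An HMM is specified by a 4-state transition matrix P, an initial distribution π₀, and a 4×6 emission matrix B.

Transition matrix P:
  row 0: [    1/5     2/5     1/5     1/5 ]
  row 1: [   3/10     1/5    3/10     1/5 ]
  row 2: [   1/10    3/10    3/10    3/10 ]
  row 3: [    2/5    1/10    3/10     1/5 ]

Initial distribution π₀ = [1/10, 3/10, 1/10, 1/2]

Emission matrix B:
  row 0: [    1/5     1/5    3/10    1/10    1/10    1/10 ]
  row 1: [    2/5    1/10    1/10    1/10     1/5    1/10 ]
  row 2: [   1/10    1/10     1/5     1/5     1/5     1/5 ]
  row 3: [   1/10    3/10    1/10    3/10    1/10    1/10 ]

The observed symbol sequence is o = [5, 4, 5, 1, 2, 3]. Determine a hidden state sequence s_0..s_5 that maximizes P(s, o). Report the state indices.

t=0: δ = [1.000e-02, 3.000e-02, 2.000e-02, 5.000e-02]  (obs o_0=5)
t=1: δ = [2.000e-03, 1.200e-03, 3.000e-03, 1.000e-03]  ψ = [3, 1, 3, 3]  (obs o_1=4)
t=2: δ = [4.000e-05, 9.000e-05, 1.800e-04, 9.000e-05]  ψ = [0, 2, 2, 2]  (obs o_2=5)
t=3: δ = [7.200e-06, 5.400e-06, 5.400e-06, 1.620e-05]  ψ = [3, 2, 2, 2]  (obs o_3=1)
t=4: δ = [1.944e-06, 2.880e-07, 9.720e-07, 3.240e-07]  ψ = [3, 0, 3, 3]  (obs o_4=2)
t=5: δ = [3.888e-08, 7.776e-08, 7.776e-08, 1.166e-07]  ψ = [0, 0, 0, 0]  (obs o_5=3)
backtrack: best end state = 3; path = [3, 2, 2, 3, 0, 3]

path = [3, 2, 2, 3, 0, 3]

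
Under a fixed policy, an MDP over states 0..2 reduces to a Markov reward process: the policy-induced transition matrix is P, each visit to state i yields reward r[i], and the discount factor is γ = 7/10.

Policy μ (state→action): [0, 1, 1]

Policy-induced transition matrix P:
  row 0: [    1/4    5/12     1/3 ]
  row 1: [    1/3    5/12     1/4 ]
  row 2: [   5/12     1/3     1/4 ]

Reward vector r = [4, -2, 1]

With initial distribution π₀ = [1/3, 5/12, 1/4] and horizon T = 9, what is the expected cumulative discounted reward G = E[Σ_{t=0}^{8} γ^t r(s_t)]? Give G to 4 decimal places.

t=0: π = [0.3333, 0.4167, 0.2500], E[r] = 0.7500, γ^t·E[r] = 0.750000, running G = 0.750000
t=1: π = [0.3264, 0.3958, 0.2778], E[r] = 0.7917, γ^t·E[r] = 0.554167, running G = 1.304167
t=2: π = [0.3293, 0.3935, 0.2772], E[r] = 0.8073, γ^t·E[r] = 0.395573, running G = 1.699740
t=3: π = [0.3290, 0.3936, 0.2774], E[r] = 0.8063, γ^t·E[r] = 0.276554, running G = 1.976293
t=4: π = [0.3290, 0.3935, 0.2774], E[r] = 0.8065, γ^t·E[r] = 0.193634, running G = 2.169927
t=5: π = [0.3290, 0.3935, 0.2774], E[r] = 0.8064, γ^t·E[r] = 0.135540, running G = 2.305467
t=6: π = [0.3290, 0.3935, 0.2774], E[r] = 0.8065, γ^t·E[r] = 0.094878, running G = 2.400345
t=7: π = [0.3290, 0.3935, 0.2774], E[r] = 0.8065, γ^t·E[r] = 0.066415, running G = 2.466760
t=8: π = [0.3290, 0.3935, 0.2774], E[r] = 0.8065, γ^t·E[r] = 0.046490, running G = 2.513250

G = 2.5133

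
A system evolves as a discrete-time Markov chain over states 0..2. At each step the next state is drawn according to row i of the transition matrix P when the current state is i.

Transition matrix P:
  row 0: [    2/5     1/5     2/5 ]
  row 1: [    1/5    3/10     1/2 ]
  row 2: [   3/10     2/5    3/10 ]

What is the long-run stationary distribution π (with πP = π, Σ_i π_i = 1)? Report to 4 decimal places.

π = [0.2990, 0.3093, 0.3918]

Balance equations π_j = Σ_i π_i·P[i][j]:
  π_0 = 2/5·π_0 + 1/5·π_1 + 3/10·π_2
  π_1 = 1/5·π_0 + 3/10·π_1 + 2/5·π_2
  normalize: π_0 + π_1 + π_2 = 1
Solving the linear system gives exactly π = [29/97, 30/97, 38/97].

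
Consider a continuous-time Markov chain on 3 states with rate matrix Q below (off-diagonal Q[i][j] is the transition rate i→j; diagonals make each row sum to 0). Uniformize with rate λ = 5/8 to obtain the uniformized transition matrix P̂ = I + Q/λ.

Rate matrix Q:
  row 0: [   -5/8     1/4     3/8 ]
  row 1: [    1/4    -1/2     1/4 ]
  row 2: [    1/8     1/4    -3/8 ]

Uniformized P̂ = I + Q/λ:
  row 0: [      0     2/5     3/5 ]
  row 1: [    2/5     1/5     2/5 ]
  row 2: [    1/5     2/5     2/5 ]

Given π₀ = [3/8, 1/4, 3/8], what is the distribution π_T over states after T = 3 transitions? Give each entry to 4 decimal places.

t=0: π = [0.3750, 0.2500, 0.3750]
t=1: π = [0.1750, 0.3500, 0.4750]
t=2: π = [0.2350, 0.3300, 0.4350]
t=3: π = [0.2190, 0.3340, 0.4470]

π = [0.2190, 0.3340, 0.4470]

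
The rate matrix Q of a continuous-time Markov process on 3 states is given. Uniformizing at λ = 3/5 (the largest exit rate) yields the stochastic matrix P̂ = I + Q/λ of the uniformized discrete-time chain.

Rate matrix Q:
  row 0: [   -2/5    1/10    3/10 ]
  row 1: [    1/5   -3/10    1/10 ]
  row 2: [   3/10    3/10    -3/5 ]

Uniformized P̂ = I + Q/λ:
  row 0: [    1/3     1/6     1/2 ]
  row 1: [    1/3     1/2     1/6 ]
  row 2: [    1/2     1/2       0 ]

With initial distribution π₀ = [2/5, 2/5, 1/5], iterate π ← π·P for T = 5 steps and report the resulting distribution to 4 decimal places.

t=0: π = [0.4000, 0.4000, 0.2000]
t=1: π = [0.3667, 0.3667, 0.2667]
t=2: π = [0.3778, 0.3778, 0.2444]
t=3: π = [0.3741, 0.3741, 0.2519]
t=4: π = [0.3753, 0.3753, 0.2494]
t=5: π = [0.3749, 0.3749, 0.2502]

π = [0.3749, 0.3749, 0.2502]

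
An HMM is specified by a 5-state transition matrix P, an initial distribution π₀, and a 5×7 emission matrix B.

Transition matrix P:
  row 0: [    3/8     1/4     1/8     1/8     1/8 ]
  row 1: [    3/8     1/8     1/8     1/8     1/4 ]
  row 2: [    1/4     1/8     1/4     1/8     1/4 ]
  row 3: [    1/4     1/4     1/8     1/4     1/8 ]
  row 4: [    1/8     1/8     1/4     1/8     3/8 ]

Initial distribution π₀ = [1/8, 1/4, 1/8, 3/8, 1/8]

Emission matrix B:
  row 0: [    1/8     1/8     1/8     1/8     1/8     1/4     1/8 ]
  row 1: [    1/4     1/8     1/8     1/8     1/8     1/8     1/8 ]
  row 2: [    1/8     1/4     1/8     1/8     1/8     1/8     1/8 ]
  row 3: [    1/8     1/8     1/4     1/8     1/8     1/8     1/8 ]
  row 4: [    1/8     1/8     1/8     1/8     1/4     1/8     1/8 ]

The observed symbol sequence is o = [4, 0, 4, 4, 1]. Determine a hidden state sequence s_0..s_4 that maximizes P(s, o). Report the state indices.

t=0: δ = [1.562e-02, 3.125e-02, 1.562e-02, 4.688e-02, 3.125e-02]  (obs o_0=4)
t=1: δ = [1.465e-03, 2.930e-03, 9.766e-04, 1.465e-03, 1.465e-03]  ψ = [1, 3, 4, 3, 4]  (obs o_1=0)
t=2: δ = [1.373e-04, 4.578e-05, 4.578e-05, 4.578e-05, 1.831e-04]  ψ = [1, 0, 1, 1, 1]  (obs o_2=4)
t=3: δ = [6.437e-06, 4.292e-06, 5.722e-06, 2.861e-06, 1.717e-05]  ψ = [0, 0, 4, 4, 4]  (obs o_3=4)
t=4: δ = [3.017e-07, 2.682e-07, 1.073e-06, 2.682e-07, 8.047e-07]  ψ = [0, 4, 4, 4, 4]  (obs o_4=1)
backtrack: best end state = 2; path = [3, 1, 4, 4, 2]

path = [3, 1, 4, 4, 2]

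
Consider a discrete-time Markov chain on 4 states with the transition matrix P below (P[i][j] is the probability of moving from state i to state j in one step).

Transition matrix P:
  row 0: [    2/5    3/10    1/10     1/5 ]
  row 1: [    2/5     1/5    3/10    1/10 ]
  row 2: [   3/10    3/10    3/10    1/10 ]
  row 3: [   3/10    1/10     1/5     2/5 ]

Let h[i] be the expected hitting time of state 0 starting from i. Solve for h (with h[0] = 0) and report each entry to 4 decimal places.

h = [0.0000, 2.8000, 3.0800, 3.1600]

First-step conditioning: h[0] = 0; for i ≠ 0, h[i] = 1 + Σ_k P[i][k]·h[k].
  h[1] = 1 + 1/5·h[1] + 3/10·h[2] + 1/10·h[3]
  h[2] = 1 + 3/10·h[1] + 3/10·h[2] + 1/10·h[3]
  h[3] = 1 + 1/10·h[1] + 1/5·h[2] + 2/5·h[3]
Solving the 3×3 linear system over states ≠ 0 gives exactly h = [0, 14/5, 77/25, 79/25] (h[0] = 0 is the target).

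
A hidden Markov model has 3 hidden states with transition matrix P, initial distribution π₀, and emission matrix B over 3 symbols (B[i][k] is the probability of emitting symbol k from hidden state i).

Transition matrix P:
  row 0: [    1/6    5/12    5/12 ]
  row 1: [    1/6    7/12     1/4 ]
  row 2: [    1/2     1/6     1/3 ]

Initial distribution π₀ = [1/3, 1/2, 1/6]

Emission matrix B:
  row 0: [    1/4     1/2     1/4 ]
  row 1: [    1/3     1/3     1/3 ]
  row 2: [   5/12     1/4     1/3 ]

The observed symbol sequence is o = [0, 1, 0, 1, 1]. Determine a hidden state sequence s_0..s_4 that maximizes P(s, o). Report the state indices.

t=0: δ = [8.333e-02, 1.667e-01, 6.944e-02]  (obs o_0=0)
t=1: δ = [1.736e-02, 3.241e-02, 1.042e-02]  ψ = [2, 1, 1]  (obs o_1=1)
t=2: δ = [1.350e-03, 6.301e-03, 3.376e-03]  ψ = [1, 1, 1]  (obs o_2=0)
t=3: δ = [8.439e-04, 1.225e-03, 3.938e-04]  ψ = [2, 1, 1]  (obs o_3=1)
t=4: δ = [1.021e-04, 2.382e-04, 8.791e-05]  ψ = [1, 1, 0]  (obs o_4=1)
backtrack: best end state = 1; path = [1, 1, 1, 1, 1]

path = [1, 1, 1, 1, 1]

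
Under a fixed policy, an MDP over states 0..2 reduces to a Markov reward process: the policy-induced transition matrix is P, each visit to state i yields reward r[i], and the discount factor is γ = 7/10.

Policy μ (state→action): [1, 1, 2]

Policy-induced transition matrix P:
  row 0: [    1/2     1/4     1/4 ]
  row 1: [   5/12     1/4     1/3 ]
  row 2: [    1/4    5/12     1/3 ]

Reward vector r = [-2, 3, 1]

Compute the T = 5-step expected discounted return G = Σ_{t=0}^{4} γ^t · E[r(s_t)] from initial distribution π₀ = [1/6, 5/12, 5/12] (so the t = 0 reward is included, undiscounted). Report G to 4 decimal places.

G = 2.1658

t=0: π = [0.1667, 0.4167, 0.4167], E[r] = 1.3333, γ^t·E[r] = 1.333333, running G = 1.333333
t=1: π = [0.3611, 0.3194, 0.3194], E[r] = 0.5556, γ^t·E[r] = 0.388889, running G = 1.722222
t=2: π = [0.3935, 0.3032, 0.3032], E[r] = 0.4259, γ^t·E[r] = 0.208704, running G = 1.930926
t=3: π = [0.3989, 0.3005, 0.3005], E[r] = 0.4043, γ^t·E[r] = 0.138682, running G = 2.069608
t=4: π = [0.3998, 0.3001, 0.3001], E[r] = 0.4007, γ^t·E[r] = 0.096213, running G = 2.165821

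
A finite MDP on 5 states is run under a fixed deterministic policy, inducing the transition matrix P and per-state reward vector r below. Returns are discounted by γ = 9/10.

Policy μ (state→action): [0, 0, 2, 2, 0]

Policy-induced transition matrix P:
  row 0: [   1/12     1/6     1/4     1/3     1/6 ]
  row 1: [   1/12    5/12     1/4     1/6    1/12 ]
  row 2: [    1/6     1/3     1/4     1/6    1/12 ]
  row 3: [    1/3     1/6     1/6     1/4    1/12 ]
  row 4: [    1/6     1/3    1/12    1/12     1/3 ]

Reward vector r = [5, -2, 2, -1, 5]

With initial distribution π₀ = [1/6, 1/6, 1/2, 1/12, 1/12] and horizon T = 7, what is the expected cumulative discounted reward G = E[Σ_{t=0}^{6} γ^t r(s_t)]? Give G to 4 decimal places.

G = 6.3046

t=0: π = [0.1667, 0.1667, 0.5000, 0.0833, 0.0833], E[r] = 1.8333, γ^t·E[r] = 1.833333, running G = 1.833333
t=1: π = [0.1528, 0.3056, 0.2292, 0.1944, 0.1181], E[r] = 1.0069, γ^t·E[r] = 0.906250, running G = 2.739583
t=2: π = [0.1609, 0.3009, 0.2141, 0.1985, 0.1256], E[r] = 1.0602, γ^t·E[r] = 0.858750, running G = 3.598333
t=3: π = [0.1613, 0.2985, 0.2125, 0.1996, 0.1281], E[r] = 1.0755, γ^t·E[r] = 0.784020, running G = 4.382353
t=4: π = [0.1616, 0.2981, 0.2120, 0.1995, 0.1288], E[r] = 1.0805, γ^t·E[r] = 0.708898, running G = 5.091251
t=5: π = [0.1616, 0.2980, 0.2119, 0.1995, 0.1290], E[r] = 1.0814, γ^t·E[r] = 0.638558, running G = 5.729808
t=6: π = [0.1616, 0.2980, 0.2119, 0.1995, 0.1291], E[r] = 1.0816, γ^t·E[r] = 0.574831, running G = 6.304639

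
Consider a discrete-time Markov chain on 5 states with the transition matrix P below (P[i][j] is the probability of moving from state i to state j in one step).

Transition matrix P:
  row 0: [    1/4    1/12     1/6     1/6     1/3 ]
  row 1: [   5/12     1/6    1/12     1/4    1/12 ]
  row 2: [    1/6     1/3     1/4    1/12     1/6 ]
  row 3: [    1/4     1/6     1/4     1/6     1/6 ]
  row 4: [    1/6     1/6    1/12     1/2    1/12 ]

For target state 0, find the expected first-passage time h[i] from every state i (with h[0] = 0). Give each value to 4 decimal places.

h = [0.0000, 3.2049, 4.1223, 3.9144, 4.1835]

First-step conditioning: h[0] = 0; for i ≠ 0, h[i] = 1 + Σ_k P[i][k]·h[k].
  h[1] = 1 + 1/6·h[1] + 1/12·h[2] + 1/4·h[3] + 1/12·h[4]
  h[2] = 1 + 1/3·h[1] + 1/4·h[2] + 1/12·h[3] + 1/6·h[4]
  h[3] = 1 + 1/6·h[1] + 1/4·h[2] + 1/6·h[3] + 1/6·h[4]
  h[4] = 1 + 1/6·h[1] + 1/12·h[2] + 1/2·h[3] + 1/12·h[4]
Solving the 4×4 linear system over states ≠ 0 gives exactly h = [0, 1048/327, 1348/327, 1280/327, 456/109] (h[0] = 0 is the target).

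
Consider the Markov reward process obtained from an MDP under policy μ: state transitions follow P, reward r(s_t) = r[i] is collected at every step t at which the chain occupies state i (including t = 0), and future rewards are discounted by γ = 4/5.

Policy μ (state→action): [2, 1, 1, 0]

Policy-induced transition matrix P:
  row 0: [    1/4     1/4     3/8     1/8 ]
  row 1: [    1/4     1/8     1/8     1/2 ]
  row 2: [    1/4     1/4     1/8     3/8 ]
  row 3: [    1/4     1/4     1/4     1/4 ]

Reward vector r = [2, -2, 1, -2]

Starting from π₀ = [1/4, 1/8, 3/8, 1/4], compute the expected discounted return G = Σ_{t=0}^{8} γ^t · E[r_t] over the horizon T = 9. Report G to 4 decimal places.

t=0: π = [0.2500, 0.1250, 0.3750, 0.2500], E[r] = 0.1250, γ^t·E[r] = 0.125000, running G = 0.125000
t=1: π = [0.2500, 0.2344, 0.2188, 0.2969], E[r] = -0.3438, γ^t·E[r] = -0.275000, running G = -0.150000
t=2: π = [0.2500, 0.2207, 0.2246, 0.3047], E[r] = -0.3262, γ^t·E[r] = -0.208750, running G = -0.358750
t=3: π = [0.2500, 0.2224, 0.2256, 0.3020], E[r] = -0.3232, γ^t·E[r] = -0.165500, running G = -0.524250
t=4: π = [0.2500, 0.2222, 0.2253, 0.3026], E[r] = -0.3242, γ^t·E[r] = -0.132813, running G = -0.657063
t=5: π = [0.2500, 0.2222, 0.2253, 0.3025], E[r] = -0.3240, γ^t·E[r] = -0.106183, running G = -0.763245
t=6: π = [0.2500, 0.2222, 0.2253, 0.3025], E[r] = -0.3241, γ^t·E[r] = -0.084955, running G = -0.848200
t=7: π = [0.2500, 0.2222, 0.2253, 0.3025], E[r] = -0.3241, γ^t·E[r] = -0.067963, running G = -0.916163
t=8: π = [0.2500, 0.2222, 0.2253, 0.3025], E[r] = -0.3241, γ^t·E[r] = -0.054371, running G = -0.970534

G = -0.9705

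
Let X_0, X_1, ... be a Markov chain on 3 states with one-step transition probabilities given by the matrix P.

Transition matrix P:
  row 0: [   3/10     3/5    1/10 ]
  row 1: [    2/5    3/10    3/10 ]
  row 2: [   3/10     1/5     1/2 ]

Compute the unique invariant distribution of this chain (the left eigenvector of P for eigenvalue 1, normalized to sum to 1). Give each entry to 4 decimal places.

π = [0.3372, 0.3721, 0.2907]

Balance equations π_j = Σ_i π_i·P[i][j]:
  π_0 = 3/10·π_0 + 2/5·π_1 + 3/10·π_2
  π_1 = 3/5·π_0 + 3/10·π_1 + 1/5·π_2
  normalize: π_0 + π_1 + π_2 = 1
Solving the linear system gives exactly π = [29/86, 16/43, 25/86].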